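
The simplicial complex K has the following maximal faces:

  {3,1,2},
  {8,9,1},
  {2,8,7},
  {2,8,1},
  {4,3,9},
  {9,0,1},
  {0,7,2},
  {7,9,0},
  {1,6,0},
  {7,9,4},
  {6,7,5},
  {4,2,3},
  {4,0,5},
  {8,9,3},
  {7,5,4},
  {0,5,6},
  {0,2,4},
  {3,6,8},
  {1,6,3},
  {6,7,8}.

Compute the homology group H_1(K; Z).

H_1 ≅ Z ⊕ Z_2.

Fix the vertex order 0 < 1 < 2 < 3 < 4 < 5 < 6 < 7 < 8 < 9 and write every simplex with vertices in increasing order. Then dim K = 2 and the simplices of K are:

  0-simplices (10): [0], [1], [2], [3], [4], [5], [6], [7], [8], [9]
  1-simplices (30): (30 of them)
  2-simplices (20): (20 of them)

Hence C_0 ≅ Z^10, C_1 ≅ Z^30, C_2 ≅ Z^20.

∂_1: C_1 → C_0 sends each edge [p,q] (with p < q) to q − p. For instance
  ∂[3,9] = [9] − [3].
The resulting 10×30 matrix has rank 9, and its Smith normal form has invariant factors (1,1,1,1,1,1,1,1,1).

∂_2: C_2 → C_1 sends each 2-simplex [p,q,r] to [q,r] − [p,r] + [p,q]. For instance
  ∂[3,4,9] = [4,9] − [3,9] + [3,4],
  ∂[3,8,9] = [8,9] − [3,9] + [3,8].
The 30×20 boundary matrix has rank 20 and Smith normal form diag(1,1,1,1,1,1,1,1,1,1,1,1,1,1,1,1,1,1,1,2).

Reading off H_k = ker ∂_k / im ∂_{k+1}:

  H_1: rank ker ∂_1 − rank ∂_2 = (30 − 9) − 20 = 1, and ∂_2 has invariant factor 2 > 1, so H_1 ≅ Z ⊕ Z_2.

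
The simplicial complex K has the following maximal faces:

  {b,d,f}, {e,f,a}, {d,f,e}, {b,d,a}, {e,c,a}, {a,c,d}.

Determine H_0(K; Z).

Take the total order a < b < c < d < e < f on the vertex set. Then K (dimension 2) consists of the simplices:

  0-simplices (6): a, b, c, d, e, f
  1-simplices (12): ab, ac, ad, ae, af, bd, bf, cd, ce, de, df, ef
  2-simplices (6): abd, acd, ace, aef, bdf, def

giving chain groups C_0 ≅ Z^6, C_1 ≅ Z^12, C_2 ≅ Z^6.

The boundary map ∂_1: C_1 → C_0 is given by ∂[p,q] = [q] − [p].
The resulting 6×12 matrix has rank 5, and its Smith normal form has invariant factors (1,1,1,1,1).

The boundary map ∂_2: C_2 → C_1 sends each 2-simplex [p,q,r] to [q,r] − [p,r] + [p,q]. For instance
  ∂bdf = df − bf + bd,
  ∂def = ef − df + de.
This gives a 12×6 integer matrix of rank 6; reducing to Smith normal form yields diagonal entries (1,1,1,1,1,1).

Now H_k = ker ∂_k / im ∂_{k+1}, so:

  H_0: rank C_0 − rank ∂_1 = 6 − 5 = 1, and the invariant factors of ∂_1 are all 1, so H_0 = Z.

H_0 ≅ Z.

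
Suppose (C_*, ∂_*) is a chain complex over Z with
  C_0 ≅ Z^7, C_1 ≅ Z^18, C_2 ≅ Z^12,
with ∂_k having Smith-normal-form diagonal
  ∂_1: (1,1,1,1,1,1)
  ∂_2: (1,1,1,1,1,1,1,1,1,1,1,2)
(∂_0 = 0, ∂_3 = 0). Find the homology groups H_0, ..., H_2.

H_0: b_0 = 7 − 0 − 6 = 1; torsion from ∂_1 factors > 1: none. So H_0 ≅ Z.
H_1: b_1 = 18 − 6 − 12 = 0; torsion from ∂_2 factors > 1: [2]. So H_1 ≅ Z/2.
H_2: b_2 = 12 − 12 − 0 = 0; torsion from ∂_3 factors > 1: none. So H_2 ≅ 0.

H_0 ≅ Z,  H_1 ≅ Z/2,  H_2 = 0.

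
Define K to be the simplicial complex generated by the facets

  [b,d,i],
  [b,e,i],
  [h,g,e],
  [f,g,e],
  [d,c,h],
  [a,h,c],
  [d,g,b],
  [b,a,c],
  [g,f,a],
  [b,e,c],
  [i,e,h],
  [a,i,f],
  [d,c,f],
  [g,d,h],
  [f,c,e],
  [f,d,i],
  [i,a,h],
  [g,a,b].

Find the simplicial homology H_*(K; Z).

H_0 = Z,  H_1 = Z^2,  H_2 = Z.

Take the total order a < b < c < d < e < f < g < h < i on the vertex set. Then K (dimension 2) consists of the simplices:

  0-simplices (9): a, b, c, d, e, f, g, h, i
  1-simplices (27): ab, ac, af, ag, ah, ai, bc, bd, be, bg, bi, cd, ce, cf, ch, df, dg, dh, di, ef, eg, eh, ei, fg, fi, gh, hi
  2-simplices (18): abc, abg, ach, afg, afi, ahi, bce, bdg, bdi, bei, cdf, cdh, cef, dfi, dgh, efg, egh, ehi

Hence C_0 ≅ Z^9, C_1 ≅ Z^27, C_2 ≅ Z^18.

Boundary ∂_1: C_1 → C_0 is given by ∂[p,q] = [q] − [p]. For instance
  ∂eh = h − e.
The 9×27 boundary matrix has rank 8 and Smith normal form diag(1,1,1,1,1,1,1,1).

The boundary map ∂_2: C_2 → C_1 maps a triangle to the signed sum of its edges. For instance
  ∂afi = fi − ai + af,
  ∂cef = ef − cf + ce.
The 27×18 boundary matrix has rank 17 and Smith normal form diag(1,1,1,1,1,1,1,1,1,1,1,1,1,1,1,1,1).

Now H_k = ker ∂_k / im ∂_{k+1}, so:

  H_0: rank C_0 − rank ∂_1 = 9 − 8 = 1, and the invariant factors of ∂_1 are all 1, so H_0 = Z.
  H_1: rank ker ∂_1 − rank ∂_2 = (27 − 8) − 17 = 2, and the invariant factors of ∂_2 are all 1, so H_1 = Z^2.
  H_2: rank ker ∂_2 − rank ∂_3 = (18 − 17) − 0 = 1, and there is no ∂_3, so H_2 = Z.

As a check, the Euler characteristic is 9 − 27 + 18 = 0, which agrees with 1 − 2 + 1 = 0.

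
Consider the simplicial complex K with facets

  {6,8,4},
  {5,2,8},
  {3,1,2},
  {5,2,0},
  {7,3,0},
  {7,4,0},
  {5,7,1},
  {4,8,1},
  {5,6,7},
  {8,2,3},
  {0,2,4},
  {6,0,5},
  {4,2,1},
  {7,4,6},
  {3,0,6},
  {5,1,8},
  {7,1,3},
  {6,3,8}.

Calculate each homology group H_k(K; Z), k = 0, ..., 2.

K has 9 vertices, 27 edges, 18 triangles.
rank ∂_0 = 0, rank ∂_1 = 8 ⇒ b_0 = 9 − 0 − 8 = 1; all invariant factors of ∂_1 are 1 so no torsion. So H_0 = Z.
rank ∂_1 = 8, rank ∂_2 = 18 ⇒ b_1 = 27 − 8 − 18 = 1; ∂_2 has invariant factor(s) [2] giving torsion. So H_1 = Z ⊕ Z/2Z.
rank ∂_2 = 18, rank ∂_3 = 0 ⇒ b_2 = 18 − 18 − 0 = 0. So H_2 = 0.

H_0 ≅ Z,  H_1 ≅ Z ⊕ Z/2Z,  H_2 = 0.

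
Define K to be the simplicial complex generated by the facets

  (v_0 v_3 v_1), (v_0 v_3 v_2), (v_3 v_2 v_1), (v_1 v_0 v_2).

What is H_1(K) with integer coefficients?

H_1 ≅ 0.

Fix the vertex order v_0 < v_1 < v_2 < v_3 and write every simplex with vertices in increasing order. Then dim K = 2 and the simplices of K are:

  0-simplices (4): [v_0], [v_1], [v_2], [v_3]
  1-simplices (6): [v_0,v_1], [v_0,v_2], [v_0,v_3], [v_1,v_2], [v_1,v_3], [v_2,v_3]
  2-simplices (4): [v_0,v_1,v_2], [v_0,v_1,v_3], [v_0,v_2,v_3], [v_1,v_2,v_3]

giving chain groups C_0 ≅ Z^4, C_1 ≅ Z^6, C_2 ≅ Z^4.

The boundary map ∂_1: C_1 → C_0 maps an edge to its endpoints' difference, ∂[p,q] = q − p. For instance
  ∂[v_2,v_3] = [v_3] − [v_2].
The 4×6 boundary matrix has rank 3 and Smith normal form diag(1,1,1).

Boundary ∂_2: C_2 → C_1 maps a triangle to the signed sum of its edges. For instance
  ∂[v_0,v_2,v_3] = [v_2,v_3] − [v_0,v_3] + [v_0,v_2],
  ∂[v_1,v_2,v_3] = [v_2,v_3] − [v_1,v_3] + [v_1,v_2].
This gives a 6×4 integer matrix of rank 3; reducing to Smith normal form yields diagonal entries (1,1,1).

Reading off H_k = ker ∂_k / im ∂_{k+1}:

  H_1: rank ker ∂_1 − rank ∂_2 = (6 − 3) − 3 = 0, and the invariant factors of ∂_2 are all 1, so H_1 = 0.

(K is a triangulation of the 2-sphere S^2.)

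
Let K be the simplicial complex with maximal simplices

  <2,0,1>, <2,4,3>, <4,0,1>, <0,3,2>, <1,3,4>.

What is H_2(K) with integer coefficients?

H_2 = 0.

K has 5 vertices, 10 edges, 5 triangles.
rank ∂_2 = 5, rank ∂_3 = 0 ⇒ b_2 = 5 − 5 − 0 = 0. So H_2 = 0.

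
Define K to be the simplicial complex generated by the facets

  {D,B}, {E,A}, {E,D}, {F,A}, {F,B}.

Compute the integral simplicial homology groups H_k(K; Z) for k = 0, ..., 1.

Order the vertices as A < B < D < E < F. Listing each simplex with vertices in this order, K has dimension 1 with simplices:

  0-simplices (5): A, B, D, E, F
  1-simplices (5): AE, AF, BD, BF, DE

Hence C_0 ≅ Z^5, C_1 ≅ Z^5.

Boundary ∂_1: C_1 → C_0 maps an edge to its endpoints' difference, ∂[p,q] = q − p. For instance
  ∂BF = F − B.
The resulting 5×5 matrix has rank 4, and its Smith normal form has invariant factors (1,1,1,1).

From H_k ≅ ker(∂_k) / im(∂_{k+1}) we obtain:

  H_0: rank C_0 − rank ∂_1 = 5 − 4 = 1, and the invariant factors of ∂_1 are all 1, so H_0 = Z.
  H_1: rank ker ∂_1 − rank ∂_2 = (5 − 4) − 0 = 1, and there is no ∂_2, so H_1 = Z.

As a check, the Euler characteristic is 5 − 5 = 0, which agrees with 1 − 1 = 0.

H_0 = Z,  H_1 = Z.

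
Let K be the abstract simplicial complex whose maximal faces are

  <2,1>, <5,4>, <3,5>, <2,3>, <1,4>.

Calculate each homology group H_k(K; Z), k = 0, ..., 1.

H_0 ≅ Z,  H_1 ≅ Z.

We work with the vertex ordering 1 < 2 < 3 < 4 < 5. The simplices of K, each written with vertices in increasing order, are:

  0-simplices (5): [1], [2], [3], [4], [5]
  1-simplices (5): [1,2], [1,4], [2,3], [3,5], [4,5]

Hence C_0 ≅ Z^5, C_1 ≅ Z^5.

The boundary map ∂_1: C_1 → C_0 maps an edge to its endpoints' difference, ∂[p,q] = q − p. For instance
  ∂[3,5] = [5] − [3].
This gives a 5×5 integer matrix of rank 4; reducing to Smith normal form yields diagonal entries (1,1,1,1).

From H_k ≅ ker(∂_k) / im(∂_{k+1}) we obtain:

  H_0: rank C_0 − rank ∂_1 = 5 − 4 = 1, and the invariant factors of ∂_1 are all 1, so H_0 = Z.
  H_1: rank ker ∂_1 − rank ∂_2 = (5 − 4) − 0 = 1, and there is no ∂_2, so H_1 = Z.

As a check, the Euler characteristic is 5 − 5 = 0, which agrees with 1 − 1 = 0.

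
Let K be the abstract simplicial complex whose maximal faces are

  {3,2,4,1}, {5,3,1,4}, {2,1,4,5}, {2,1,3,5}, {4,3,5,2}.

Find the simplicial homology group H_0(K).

Fix the vertex order 1 < 2 < 3 < 4 < 5 and write every simplex with vertices in increasing order. Then dim K = 3 and the simplices of K are:

  0-simplices (5): [1], [2], [3], [4], [5]
  1-simplices (10): [1,2], [1,3], [1,4], [1,5], [2,3], [2,4], [2,5], [3,4], [3,5], [4,5]
  2-simplices (10): [1,2,3], [1,2,4], [1,2,5], [1,3,4], [1,3,5], [1,4,5], [2,3,4], [2,3,5], [2,4,5], [3,4,5]
  3-simplices (5): [1,2,3,4], [1,2,3,5], [1,2,4,5], [1,3,4,5], [2,3,4,5]

giving chain groups C_0 ≅ Z^5, C_1 ≅ Z^10, C_2 ≅ Z^10, C_3 ≅ Z^5.

Boundary ∂_1: C_1 → C_0 sends each edge [p,q] (with p < q) to q − p. For instance
  ∂[3,5] = [5] − [3].
The resulting 5×10 matrix has rank 4, and its Smith normal form has invariant factors (1,1,1,1).

∂_2: C_2 → C_1 acts by ∂[p,q,r] = [q,r] − [p,r] + [p,q]. For instance
  ∂[1,2,3] = [2,3] − [1,3] + [1,2],
  ∂[1,2,5] = [2,5] − [1,5] + [1,2].
The 10×10 boundary matrix has rank 6 and Smith normal form diag(1,1,1,1,1,1).

∂_3: C_3 → C_2 sends each 3-simplex σ to the alternating sum Σ_i (−1)^i (σ with its i-th vertex removed). For instance
  ∂[1,2,3,5] = [2,3,5] − [1,3,5] + [1,2,5] − [1,2,3],
  ∂[1,2,4,5] = [2,4,5] − [1,4,5] + [1,2,5] − [1,2,4].
The resulting 10×5 matrix has rank 4, and its Smith normal form has invariant factors (1,1,1,1).

From H_k ≅ ker(∂_k) / im(∂_{k+1}) we obtain:

  H_0: rank C_0 − rank ∂_1 = 5 − 4 = 1, and the invariant factors of ∂_1 are all 1, so H_0 = Z.

H_0 ≅ Z.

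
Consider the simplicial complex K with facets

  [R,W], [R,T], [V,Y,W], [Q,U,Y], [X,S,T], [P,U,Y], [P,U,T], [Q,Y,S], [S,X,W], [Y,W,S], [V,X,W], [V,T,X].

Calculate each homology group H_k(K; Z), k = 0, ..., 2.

H_0 = Z,  H_1 = Z^2,  H_2 = 0.

Fix the vertex order P < Q < R < S < T < U < V < W < X < Y and write every simplex with vertices in increasing order. Then dim K = 2 and the simplices of K are:

  0-simplices (10): P, Q, R, S, T, U, V, W, X, Y
  1-simplices (21): PT, PU, PY, QS, QU, QY, RT, RW, ST, SW, SX, SY, TU, TV, TX, UY, VW, VX, VY, WX, WY
  2-simplices (10): PTU, PUY, QSY, QUY, STX, SWX, SWY, TVX, VWX, VWY

giving chain groups C_0 ≅ Z^10, C_1 ≅ Z^21, C_2 ≅ Z^10.

Boundary ∂_1: C_1 → C_0 sends each edge [p,q] (with p < q) to q − p. For instance
  ∂TU = U − T.
The 10×21 boundary matrix has rank 9 and Smith normal form diag(1,1,1,1,1,1,1,1,1).

∂_2: C_2 → C_1 maps a triangle to the signed sum of its edges. For instance
  ∂QUY = UY − QY + QU,
  ∂STX = TX − SX + ST.
The resulting 21×10 matrix has rank 10, and its Smith normal form has invariant factors (1,1,1,1,1,1,1,1,1,1).

From H_k ≅ ker(∂_k) / im(∂_{k+1}) we obtain:

  H_0: rank C_0 − rank ∂_1 = 10 − 9 = 1, and the invariant factors of ∂_1 are all 1, so H_0 = Z.
  H_1: rank ker ∂_1 − rank ∂_2 = (21 − 9) − 10 = 2, and the invariant factors of ∂_2 are all 1, so H_1 = Z^2.
  H_2: rank ker ∂_2 − rank ∂_3 = (10 − 10) − 0 = 0, and there is no ∂_3, so H_2 = 0.

As a check, the Euler characteristic is 10 − 21 + 10 = -1, which agrees with 1 − 2 + 0 = -1.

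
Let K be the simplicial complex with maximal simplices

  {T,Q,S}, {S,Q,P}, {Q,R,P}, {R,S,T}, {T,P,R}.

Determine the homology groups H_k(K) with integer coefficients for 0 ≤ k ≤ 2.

We work with the vertex ordering P < Q < R < S < T. The simplices of K, each written with vertices in increasing order, are:

  0-simplices (5): P, Q, R, S, T
  1-simplices (10): PQ, PR, PS, PT, QR, QS, QT, RS, RT, ST
  2-simplices (5): PQR, PQS, PRT, QST, RST

Hence C_0 ≅ Z^5, C_1 ≅ Z^10, C_2 ≅ Z^5.

The boundary map ∂_1: C_1 → C_0 sends each edge [p,q] (with p < q) to q − p.
The resulting 5×10 matrix has rank 4, and its Smith normal form has invariant factors (1,1,1,1).

∂_2: C_2 → C_1 acts by ∂[p,q,r] = [q,r] − [p,r] + [p,q]. For instance
  ∂PRT = RT − PT + PR,
  ∂RST = ST − RT + RS.
The resulting 10×5 matrix has rank 5, and its Smith normal form has invariant factors (1,1,1,1,1).

Now H_k = ker ∂_k / im ∂_{k+1}, so:

  H_0: rank C_0 − rank ∂_1 = 5 − 4 = 1, and the invariant factors of ∂_1 are all 1, so H_0 ≅ Z.
  H_1: rank ker ∂_1 − rank ∂_2 = (10 − 4) − 5 = 1, and the invariant factors of ∂_2 are all 1, so H_1 ≅ Z.
  H_2: rank ker ∂_2 − rank ∂_3 = (5 − 5) − 0 = 0, and there is no ∂_3, so H_2 ≅ 0.

As a check, the Euler characteristic is 5 − 10 + 5 = 0, which agrees with 1 − 1 + 0 = 0.

H_0 = Z,  H_1 = Z,  H_2 = 0.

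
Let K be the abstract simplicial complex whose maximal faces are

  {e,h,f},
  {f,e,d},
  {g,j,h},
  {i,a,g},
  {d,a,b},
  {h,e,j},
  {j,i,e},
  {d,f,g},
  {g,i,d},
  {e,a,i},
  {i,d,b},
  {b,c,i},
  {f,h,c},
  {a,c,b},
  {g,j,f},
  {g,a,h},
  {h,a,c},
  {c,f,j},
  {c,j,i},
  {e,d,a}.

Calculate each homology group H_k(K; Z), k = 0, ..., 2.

Take the total order a < b < c < d < e < f < g < h < i < j on the vertex set. Then K (dimension 2) consists of the simplices:

  0-simplices (10): a, b, c, d, e, f, g, h, i, j
  1-simplices (30): ab, ac, ad, ae, ag, ah, ai, bc, bd, bi, cf, ch, ci, cj, de, df, dg, di, ef, eh, ei, ej, fg, fh, fj, gh, gi, gj, hj, ij
  2-simplices (20): abc, abd, ach, ade, aei, agh, agi, bci, bdi, cfh, cfj, cij, def, dfg, dgi, efh, ehj, eij, fgj, ghj

so the chain groups are C_0 ≅ Z^10, C_1 ≅ Z^30, C_2 ≅ Z^20.

The boundary map ∂_1: C_1 → C_0 maps an edge to its endpoints' difference, ∂[p,q] = q − p. For instance
  ∂de = e − d.
The resulting 10×30 matrix has rank 9, and its Smith normal form has invariant factors (1,1,1,1,1,1,1,1,1).

∂_2: C_2 → C_1 acts by ∂[p,q,r] = [q,r] − [p,r] + [p,q]. For instance
  ∂ehj = hj − ej + eh,
  ∂eij = ij − ej + ei.
This gives a 30×20 integer matrix of rank 20; reducing to Smith normal form yields diagonal entries (1,1,1,1,1,1,1,1,1,1,1,1,1,1,1,1,1,1,1,2).

Reading off H_k = ker ∂_k / im ∂_{k+1}:

  H_0: rank C_0 − rank ∂_1 = 10 − 9 = 1, and the invariant factors of ∂_1 are all 1, so H_0 ≅ Z.
  H_1: rank ker ∂_1 − rank ∂_2 = (30 − 9) − 20 = 1, and ∂_2 has invariant factor 2 > 1, so H_1 ≅ Z ⊕ Z/2Z.
  H_2: rank ker ∂_2 − rank ∂_3 = (20 − 20) − 0 = 0, and there is no ∂_3, so H_2 ≅ 0.

As a check, the Euler characteristic is 10 − 30 + 20 = 0, which agrees with 1 − 1 + 0 = 0.

H_0 = Z,  H_1 = Z ⊕ Z/2Z,  H_2 = 0.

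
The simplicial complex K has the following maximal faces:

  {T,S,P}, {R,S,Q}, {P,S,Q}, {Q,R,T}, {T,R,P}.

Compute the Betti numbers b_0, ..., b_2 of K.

Take the total order P < Q < R < S < T on the vertex set. Then K (dimension 2) consists of the simplices:

  0-simplices (5): P, Q, R, S, T
  1-simplices (10): PQ, PR, PS, PT, QR, QS, QT, RS, RT, ST
  2-simplices (5): PQS, PRT, PST, QRS, QRT

so the chain groups are C_0 ≅ Z^5, C_1 ≅ Z^10, C_2 ≅ Z^5.

Boundary ∂_1: C_1 → C_0 maps an edge to its endpoints' difference, ∂[p,q] = q − p. For instance
  ∂PR = R − P.
The 5×10 boundary matrix has rank 4 and Smith normal form diag(1,1,1,1).

∂_2: C_2 → C_1 sends each 2-simplex [p,q,r] to [q,r] − [p,r] + [p,q]. For instance
  ∂QRT = RT − QT + QR,
  ∂PST = ST − PT + PS.
The 10×5 boundary matrix has rank 5 and Smith normal form diag(1,1,1,1,1).

Reading off H_k = ker ∂_k / im ∂_{k+1}:

  H_0: rank C_0 − rank ∂_1 = 5 − 4 = 1, and the invariant factors of ∂_1 are all 1, so H_0 = Z.
  H_1: rank ker ∂_1 − rank ∂_2 = (10 − 4) − 5 = 1, and the invariant factors of ∂_2 are all 1, so H_1 = Z.
  H_2: rank ker ∂_2 − rank ∂_3 = (5 − 5) − 0 = 0, and there is no ∂_3, so H_2 = 0.

(K is a triangulation of the Möbius band.)

Hence the Betti numbers are b_0 = 1, b_1 = 1, b_2 = 0.

b_0 = 1, b_1 = 1, b_2 = 0.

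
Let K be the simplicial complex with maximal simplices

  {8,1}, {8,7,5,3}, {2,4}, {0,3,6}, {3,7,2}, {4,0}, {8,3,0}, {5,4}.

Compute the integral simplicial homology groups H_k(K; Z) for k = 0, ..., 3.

Fix the vertex order 0 < 1 < 2 < 3 < 4 < 5 < 6 < 7 < 8 and write every simplex with vertices in increasing order. Then dim K = 3 and the simplices of K are:

  0-simplices (9): [0], [1], [2], [3], [4], [5], [6], [7], [8]
  1-simplices (16): [0,3], [0,4], [0,6], [0,8], [1,8], [2,3], [2,4], [2,7], [3,5], [3,6], [3,7], [3,8], [4,5], [5,7], [5,8], [7,8]
  2-simplices (7): [0,3,6], [0,3,8], [2,3,7], [3,5,7], [3,5,8], [3,7,8], [5,7,8]
  3-simplices (1): [3,5,7,8]

so the chain groups are C_0 ≅ Z^9, C_1 ≅ Z^16, C_2 ≅ Z^7, C_3 ≅ Z^1.

∂_1: C_1 → C_0 is given by ∂[p,q] = [q] − [p]. For instance
  ∂[5,7] = [7] − [5].
The resulting 9×16 matrix has rank 8, and its Smith normal form has invariant factors (1,1,1,1,1,1,1,1).

The boundary map ∂_2: C_2 → C_1 maps a triangle to the signed sum of its edges. For instance
  ∂[2,3,7] = [3,7] − [2,7] + [2,3],
  ∂[3,7,8] = [7,8] − [3,8] + [3,7].
As a 16×7 matrix over Z this has rank 6, with invariant factors (1,1,1,1,1,1).

Boundary ∂_3: C_3 → C_2 sends each 3-simplex σ to the alternating sum Σ_i (−1)^i (σ with its i-th vertex removed). For instance
  ∂[3,5,7,8] = [5,7,8] − [3,7,8] + [3,5,8] − [3,5,7].
This gives a 7×1 integer matrix of rank 1; reducing to Smith normal form yields diagonal entries (1).

Reading off H_k = ker ∂_k / im ∂_{k+1}:

  H_0: rank C_0 − rank ∂_1 = 9 − 8 = 1, and the invariant factors of ∂_1 are all 1, so H_0 ≅ Z.
  H_1: rank ker ∂_1 − rank ∂_2 = (16 − 8) − 6 = 2, and the invariant factors of ∂_2 are all 1, so H_1 ≅ Z^2.
  H_2: rank ker ∂_2 − rank ∂_3 = (7 − 6) − 1 = 0, and the invariant factors of ∂_3 are all 1, so H_2 ≅ 0.
  H_3: rank ker ∂_3 − rank ∂_4 = (1 − 1) − 0 = 0, and there is no ∂_4, so H_3 ≅ 0.

As a check, the Euler characteristic is 9 − 16 + 7 − 1 = -1, which agrees with 1 − 2 + 0 − 0 = -1.

H_0 ≅ Z,  H_1 ≅ Z^2,  H_2 = 0,  H_3 = 0.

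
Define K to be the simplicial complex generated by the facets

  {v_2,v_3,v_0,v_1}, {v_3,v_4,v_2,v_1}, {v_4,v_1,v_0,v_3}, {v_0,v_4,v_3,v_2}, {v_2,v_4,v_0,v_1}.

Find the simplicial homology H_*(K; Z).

H_0 = Z,  H_1 = 0,  H_2 = 0,  H_3 = Z.

We work with the vertex ordering v_0 < v_1 < v_2 < v_3 < v_4. The simplices of K, each written with vertices in increasing order, are:

  0-simplices (5): [v_0], [v_1], [v_2], [v_3], [v_4]
  1-simplices (10): [v_0,v_1], [v_0,v_2], [v_0,v_3], [v_0,v_4], [v_1,v_2], [v_1,v_3], [v_1,v_4], [v_2,v_3], [v_2,v_4], [v_3,v_4]
  2-simplices (10): [v_0,v_1,v_2], [v_0,v_1,v_3], [v_0,v_1,v_4], [v_0,v_2,v_3], [v_0,v_2,v_4], [v_0,v_3,v_4], [v_1,v_2,v_3], [v_1,v_2,v_4], [v_1,v_3,v_4], [v_2,v_3,v_4]
  3-simplices (5): [v_0,v_1,v_2,v_3], [v_0,v_1,v_2,v_4], [v_0,v_1,v_3,v_4], [v_0,v_2,v_3,v_4], [v_1,v_2,v_3,v_4]

so the chain groups are C_0 ≅ Z^5, C_1 ≅ Z^10, C_2 ≅ Z^10, C_3 ≅ Z^5.

The boundary map ∂_1: C_1 → C_0 maps an edge to its endpoints' difference, ∂[p,q] = q − p.
This gives a 5×10 integer matrix of rank 4; reducing to Smith normal form yields diagonal entries (1,1,1,1).

Boundary ∂_2: C_2 → C_1 acts by ∂[p,q,r] = [q,r] − [p,r] + [p,q]. For instance
  ∂[v_1,v_2,v_4] = [v_2,v_4] − [v_1,v_4] + [v_1,v_2],
  ∂[v_0,v_1,v_4] = [v_1,v_4] − [v_0,v_4] + [v_0,v_1].
The 10×10 boundary matrix has rank 6 and Smith normal form diag(1,1,1,1,1,1).

The boundary map ∂_3: C_3 → C_2 sends each 3-simplex σ to the alternating sum Σ_i (−1)^i (σ with its i-th vertex removed). For instance
  ∂[v_0,v_1,v_2,v_3] = [v_1,v_2,v_3] − [v_0,v_2,v_3] + [v_0,v_1,v_3] − [v_0,v_1,v_2],
  ∂[v_0,v_1,v_3,v_4] = [v_1,v_3,v_4] − [v_0,v_3,v_4] + [v_0,v_1,v_4] − [v_0,v_1,v_3].
The resulting 10×5 matrix has rank 4, and its Smith normal form has invariant factors (1,1,1,1).

From H_k ≅ ker(∂_k) / im(∂_{k+1}) we obtain:

  H_0: rank C_0 − rank ∂_1 = 5 − 4 = 1, and the invariant factors of ∂_1 are all 1, so H_0 ≅ Z.
  H_1: rank ker ∂_1 − rank ∂_2 = (10 − 4) − 6 = 0, and the invariant factors of ∂_2 are all 1, so H_1 ≅ 0.
  H_2: rank ker ∂_2 − rank ∂_3 = (10 − 6) − 4 = 0, and the invariant factors of ∂_3 are all 1, so H_2 ≅ 0.
  H_3: rank ker ∂_3 − rank ∂_4 = (5 − 4) − 0 = 1, and there is no ∂_4, so H_3 ≅ Z.

As a check, the Euler characteristic is 5 − 10 + 10 − 5 = 0, which agrees with 1 − 0 + 0 − 1 = 0.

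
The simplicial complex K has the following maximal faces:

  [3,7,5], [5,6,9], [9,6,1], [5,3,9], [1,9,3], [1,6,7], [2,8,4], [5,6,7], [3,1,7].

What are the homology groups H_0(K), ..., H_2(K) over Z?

H_0 = Z^2,  H_1 = 0,  H_2 = Z.

Fix the vertex order 1 < 2 < 3 < 4 < 5 < 6 < 7 < 8 < 9 and write every simplex with vertices in increasing order. Then dim K = 2 and the simplices of K are:

  0-simplices (9): [1], [2], [3], [4], [5], [6], [7], [8], [9]
  1-simplices (15): [1,3], [1,6], [1,7], [1,9], [2,4], [2,8], [3,5], [3,7], [3,9], [4,8], [5,6], [5,7], [5,9], [6,7], [6,9]
  2-simplices (9): [1,3,7], [1,3,9], [1,6,7], [1,6,9], [2,4,8], [3,5,7], [3,5,9], [5,6,7], [5,6,9]

giving chain groups C_0 ≅ Z^9, C_1 ≅ Z^15, C_2 ≅ Z^9.

Boundary ∂_1: C_1 → C_0 sends each edge [p,q] (with p < q) to q − p. For instance
  ∂[4,8] = [8] − [4].
The 9×15 boundary matrix has rank 7 and Smith normal form diag(1,1,1,1,1,1,1).

The boundary map ∂_2: C_2 → C_1 maps a triangle to the signed sum of its edges. For instance
  ∂[2,4,8] = [4,8] − [2,8] + [2,4],
  ∂[1,6,9] = [6,9] − [1,9] + [1,6].
As a 15×9 matrix over Z this has rank 8, with invariant factors (1,1,1,1,1,1,1,1).

From H_k ≅ ker(∂_k) / im(∂_{k+1}) we obtain:

  H_0: rank C_0 − rank ∂_1 = 9 − 7 = 2, and the invariant factors of ∂_1 are all 1, so H_0 ≅ Z^2.
  H_1: rank ker ∂_1 − rank ∂_2 = (15 − 7) − 8 = 0, and the invariant factors of ∂_2 are all 1, so H_1 ≅ 0.
  H_2: rank ker ∂_2 − rank ∂_3 = (9 − 8) − 0 = 1, and there is no ∂_3, so H_2 ≅ Z.

As a check, the Euler characteristic is 9 − 15 + 9 = 3, which agrees with 2 − 0 + 1 = 3.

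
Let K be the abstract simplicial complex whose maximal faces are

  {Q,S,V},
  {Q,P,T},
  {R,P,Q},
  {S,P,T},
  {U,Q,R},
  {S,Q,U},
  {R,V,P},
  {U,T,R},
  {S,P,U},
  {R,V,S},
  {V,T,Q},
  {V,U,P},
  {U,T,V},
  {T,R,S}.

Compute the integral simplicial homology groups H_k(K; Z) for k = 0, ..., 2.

H_0 = Z,  H_1 = Z^2,  H_2 = Z.

Take the total order P < Q < R < S < T < U < V on the vertex set. Then K (dimension 2) consists of the simplices:

  0-simplices (7): P, Q, R, S, T, U, V
  1-simplices (21): PQ, PR, PS, PT, PU, PV, QR, QS, QT, QU, QV, RS, RT, RU, RV, ST, SU, SV, TU, TV, UV
  2-simplices (14): PQR, PQT, PRV, PST, PSU, PUV, QRU, QSU, QSV, QTV, RST, RSV, RTU, TUV

so the chain groups are C_0 ≅ Z^7, C_1 ≅ Z^21, C_2 ≅ Z^14.

Boundary ∂_1: C_1 → C_0 sends each edge [p,q] (with p < q) to q − p. For instance
  ∂QV = V − Q.
The resulting 7×21 matrix has rank 6, and its Smith normal form has invariant factors (1,1,1,1,1,1).

The boundary map ∂_2: C_2 → C_1 sends each 2-simplex [p,q,r] to [q,r] − [p,r] + [p,q]. For instance
  ∂RTU = TU − RU + RT,
  ∂PQR = QR − PR + PQ.
This gives a 21×14 integer matrix of rank 13; reducing to Smith normal form yields diagonal entries (1,1,1,1,1,1,1,1,1,1,1,1,1).

Computing H_k = (kernel of ∂_k) / (image of ∂_{k+1}):

  H_0: rank C_0 − rank ∂_1 = 7 − 6 = 1, and the invariant factors of ∂_1 are all 1, so H_0 ≅ Z.
  H_1: rank ker ∂_1 − rank ∂_2 = (21 − 6) − 13 = 2, and the invariant factors of ∂_2 are all 1, so H_1 ≅ Z^2.
  H_2: rank ker ∂_2 − rank ∂_3 = (14 − 13) − 0 = 1, and there is no ∂_3, so H_2 ≅ Z.

(K is a triangulation of the torus T^2.)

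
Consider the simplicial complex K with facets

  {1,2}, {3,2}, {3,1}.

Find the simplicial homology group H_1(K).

K has 3 vertices, 3 edges.
rank ∂_1 = 2, rank ∂_2 = 0 ⇒ b_1 = 3 − 2 − 0 = 1. So H_1 ≅ Z.

H_1 = Z.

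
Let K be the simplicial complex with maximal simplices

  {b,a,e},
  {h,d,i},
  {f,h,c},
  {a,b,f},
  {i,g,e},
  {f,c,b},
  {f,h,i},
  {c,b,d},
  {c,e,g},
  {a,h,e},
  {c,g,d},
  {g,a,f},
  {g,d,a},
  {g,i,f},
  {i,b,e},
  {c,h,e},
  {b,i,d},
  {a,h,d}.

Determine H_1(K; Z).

Take the total order a < b < c < d < e < f < g < h < i on the vertex set. Then K (dimension 2) consists of the simplices:

  0-simplices (9): a, b, c, d, e, f, g, h, i
  1-simplices (27): ab, ad, ae, af, ag, ah, bc, bd, be, bf, bi, cd, ce, cf, cg, ch, dg, dh, di, eg, eh, ei, fg, fh, fi, gi, hi
  2-simplices (18): abe, abf, adg, adh, aeh, afg, bcd, bcf, bdi, bei, cdg, ceg, ceh, cfh, dhi, egi, fgi, fhi

so the chain groups are C_0 ≅ Z^9, C_1 ≅ Z^27, C_2 ≅ Z^18.

The boundary map ∂_1: C_1 → C_0 is given by ∂[p,q] = [q] − [p]. For instance
  ∂eh = h − e.
As a 9×27 matrix over Z this has rank 8, with invariant factors (1,1,1,1,1,1,1,1).

Boundary ∂_2: C_2 → C_1 sends each 2-simplex [p,q,r] to [q,r] − [p,r] + [p,q]. For instance
  ∂ceh = eh − ch + ce,
  ∂afg = fg − ag + af.
The 27×18 boundary matrix has rank 17 and Smith normal form diag(1,1,1,1,1,1,1,1,1,1,1,1,1,1,1,1,1).

Now H_k = ker ∂_k / im ∂_{k+1}, so:

  H_1: rank ker ∂_1 − rank ∂_2 = (27 − 8) − 17 = 2, and the invariant factors of ∂_2 are all 1, so H_1 ≅ Z^2.

(K is a triangulation of the torus T^2.)

H_1 ≅ Z^2.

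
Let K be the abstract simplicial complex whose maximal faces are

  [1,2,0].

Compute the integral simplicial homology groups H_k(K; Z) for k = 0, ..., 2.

H_0 = Z,  H_1 = 0,  H_2 = 0.

Take the total order 0 < 1 < 2 on the vertex set. Then K (dimension 2) consists of the simplices:

  0-simplices (3): [0], [1], [2]
  1-simplices (3): [0,1], [0,2], [1,2]
  2-simplices (1): [0,1,2]

Hence C_0 ≅ Z^3, C_1 ≅ Z^3, C_2 ≅ Z^1.

Boundary ∂_1: C_1 → C_0 maps an edge to its endpoints' difference, ∂[p,q] = q − p.
As a 3×3 matrix over Z this has rank 2, with invariant factors (1,1).

∂_2: C_2 → C_1 acts by ∂[p,q,r] = [q,r] − [p,r] + [p,q]. For instance
  ∂[0,1,2] = [1,2] − [0,2] + [0,1].
As a 3×1 matrix over Z this has rank 1, with invariant factors (1).

Now H_k = ker ∂_k / im ∂_{k+1}, so:

  H_0: rank C_0 − rank ∂_1 = 3 − 2 = 1, and the invariant factors of ∂_1 are all 1, so H_0 = Z.
  H_1: rank ker ∂_1 − rank ∂_2 = (3 − 2) − 1 = 0, and the invariant factors of ∂_2 are all 1, so H_1 = 0.
  H_2: rank ker ∂_2 − rank ∂_3 = (1 − 1) − 0 = 0, and there is no ∂_3, so H_2 = 0.

As a check, the Euler characteristic is 3 − 3 + 1 = 1, which agrees with 1 − 0 + 0 = 1.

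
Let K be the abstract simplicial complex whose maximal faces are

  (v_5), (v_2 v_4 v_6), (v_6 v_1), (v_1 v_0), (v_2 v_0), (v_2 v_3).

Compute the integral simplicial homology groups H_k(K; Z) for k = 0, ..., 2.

Take the total order v_0 < v_1 < v_2 < v_3 < v_4 < v_5 < v_6 on the vertex set. Then K (dimension 2) consists of the simplices:

  0-simplices (7): [v_0], [v_1], [v_2], [v_3], [v_4], [v_5], [v_6]
  1-simplices (7): [v_0,v_1], [v_0,v_2], [v_1,v_6], [v_2,v_3], [v_2,v_4], [v_2,v_6], [v_4,v_6]
  2-simplices (1): [v_2,v_4,v_6]

so the chain groups are C_0 ≅ Z^7, C_1 ≅ Z^7, C_2 ≅ Z^1.

The boundary map ∂_1: C_1 → C_0 sends each edge [p,q] (with p < q) to q − p.
The 7×7 boundary matrix has rank 5 and Smith normal form diag(1,1,1,1,1).

∂_2: C_2 → C_1 acts by ∂[p,q,r] = [q,r] − [p,r] + [p,q]. For instance
  ∂[v_2,v_4,v_6] = [v_4,v_6] − [v_2,v_6] + [v_2,v_4].
This gives a 7×1 integer matrix of rank 1; reducing to Smith normal form yields diagonal entries (1).

Now H_k = ker ∂_k / im ∂_{k+1}, so:

  H_0: rank C_0 − rank ∂_1 = 7 − 5 = 2, and the invariant factors of ∂_1 are all 1, so H_0 = Z^2.
  H_1: rank ker ∂_1 − rank ∂_2 = (7 − 5) − 1 = 1, and the invariant factors of ∂_2 are all 1, so H_1 = Z.
  H_2: rank ker ∂_2 − rank ∂_3 = (1 − 1) − 0 = 0, and there is no ∂_3, so H_2 = 0.

H_0 = Z^2,  H_1 = Z,  H_2 = 0.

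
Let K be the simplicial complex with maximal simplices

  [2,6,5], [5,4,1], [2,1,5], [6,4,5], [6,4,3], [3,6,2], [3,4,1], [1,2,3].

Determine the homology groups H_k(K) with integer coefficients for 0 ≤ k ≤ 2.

H_0 ≅ Z,  H_1 = 0,  H_2 ≅ Z.

Order the vertices as 1 < 2 < 3 < 4 < 5 < 6. Listing each simplex with vertices in this order, K has dimension 2 with simplices:

  0-simplices (6): [1], [2], [3], [4], [5], [6]
  1-simplices (12): [1,2], [1,3], [1,4], [1,5], [2,3], [2,5], [2,6], [3,4], [3,6], [4,5], [4,6], [5,6]
  2-simplices (8): [1,2,3], [1,2,5], [1,3,4], [1,4,5], [2,3,6], [2,5,6], [3,4,6], [4,5,6]

so the chain groups are C_0 ≅ Z^6, C_1 ≅ Z^12, C_2 ≅ Z^8.

∂_1: C_1 → C_0 is given by ∂[p,q] = [q] − [p]. For instance
  ∂[2,3] = [3] − [2].
The 6×12 boundary matrix has rank 5 and Smith normal form diag(1,1,1,1,1).

Boundary ∂_2: C_2 → C_1 sends each 2-simplex [p,q,r] to [q,r] − [p,r] + [p,q]. For instance
  ∂[2,5,6] = [5,6] − [2,6] + [2,5],
  ∂[2,3,6] = [3,6] − [2,6] + [2,3].
As a 12×8 matrix over Z this has rank 7, with invariant factors (1,1,1,1,1,1,1).

Reading off H_k = ker ∂_k / im ∂_{k+1}:

  H_0: rank C_0 − rank ∂_1 = 6 − 5 = 1, and the invariant factors of ∂_1 are all 1, so H_0 = Z.
  H_1: rank ker ∂_1 − rank ∂_2 = (12 − 5) − 7 = 0, and the invariant factors of ∂_2 are all 1, so H_1 = 0.
  H_2: rank ker ∂_2 − rank ∂_3 = (8 − 7) − 0 = 1, and there is no ∂_3, so H_2 = Z.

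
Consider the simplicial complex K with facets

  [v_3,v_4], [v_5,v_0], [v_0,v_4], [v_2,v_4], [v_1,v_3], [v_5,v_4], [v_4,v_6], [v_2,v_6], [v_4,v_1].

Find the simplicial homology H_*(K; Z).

H_0 ≅ Z,  H_1 ≅ Z^3.

Fix the vertex order v_0 < v_1 < v_2 < v_3 < v_4 < v_5 < v_6 and write every simplex with vertices in increasing order. Then dim K = 1 and the simplices of K are:

  0-simplices (7): [v_0], [v_1], [v_2], [v_3], [v_4], [v_5], [v_6]
  1-simplices (9): [v_0,v_4], [v_0,v_5], [v_1,v_3], [v_1,v_4], [v_2,v_4], [v_2,v_6], [v_3,v_4], [v_4,v_5], [v_4,v_6]

giving chain groups C_0 ≅ Z^7, C_1 ≅ Z^9.

The boundary map ∂_1: C_1 → C_0 is given by ∂[p,q] = [q] − [p].
The 7×9 boundary matrix has rank 6 and Smith normal form diag(1,1,1,1,1,1).

Reading off H_k = ker ∂_k / im ∂_{k+1}:

  H_0: rank C_0 − rank ∂_1 = 7 − 6 = 1, and the invariant factors of ∂_1 are all 1, so H_0 ≅ Z.
  H_1: rank ker ∂_1 − rank ∂_2 = (9 − 6) − 0 = 3, and there is no ∂_2, so H_1 ≅ Z^3.

(K is a triangulation of a wedge of 3 circles.)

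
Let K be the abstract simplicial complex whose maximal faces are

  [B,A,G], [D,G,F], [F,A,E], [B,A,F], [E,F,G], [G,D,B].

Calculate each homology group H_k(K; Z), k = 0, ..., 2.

H_0 = Z,  H_1 = Z,  H_2 = 0.

Order the vertices as A < B < D < E < F < G. Listing each simplex with vertices in this order, K has dimension 2 with simplices:

  0-simplices (6): A, B, D, E, F, G
  1-simplices (12): AB, AE, AF, AG, BD, BF, BG, DF, DG, EF, EG, FG
  2-simplices (6): ABF, ABG, AEF, BDG, DFG, EFG

giving chain groups C_0 ≅ Z^6, C_1 ≅ Z^12, C_2 ≅ Z^6.

Boundary ∂_1: C_1 → C_0 is given by ∂[p,q] = [q] − [p]. For instance
  ∂BG = G − B.
The 6×12 boundary matrix has rank 5 and Smith normal form diag(1,1,1,1,1).

The boundary map ∂_2: C_2 → C_1 acts by ∂[p,q,r] = [q,r] − [p,r] + [p,q]. For instance
  ∂BDG = DG − BG + BD,
  ∂EFG = FG − EG + EF.
The resulting 12×6 matrix has rank 6, and its Smith normal form has invariant factors (1,1,1,1,1,1).

Now H_k = ker ∂_k / im ∂_{k+1}, so:

  H_0: rank C_0 − rank ∂_1 = 6 − 5 = 1, and the invariant factors of ∂_1 are all 1, so H_0 ≅ Z.
  H_1: rank ker ∂_1 − rank ∂_2 = (12 − 5) − 6 = 1, and the invariant factors of ∂_2 are all 1, so H_1 ≅ Z.
  H_2: rank ker ∂_2 − rank ∂_3 = (6 − 6) − 0 = 0, and there is no ∂_3, so H_2 ≅ 0.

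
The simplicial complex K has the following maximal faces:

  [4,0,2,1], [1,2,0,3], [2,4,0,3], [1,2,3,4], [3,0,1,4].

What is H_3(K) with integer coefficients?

Take the total order 0 < 1 < 2 < 3 < 4 on the vertex set. Then K (dimension 3) consists of the simplices:

  0-simplices (5): [0], [1], [2], [3], [4]
  1-simplices (10): [0,1], [0,2], [0,3], [0,4], [1,2], [1,3], [1,4], [2,3], [2,4], [3,4]
  2-simplices (10): [0,1,2], [0,1,3], [0,1,4], [0,2,3], [0,2,4], [0,3,4], [1,2,3], [1,2,4], [1,3,4], [2,3,4]
  3-simplices (5): [0,1,2,3], [0,1,2,4], [0,1,3,4], [0,2,3,4], [1,2,3,4]

Hence C_0 ≅ Z^5, C_1 ≅ Z^10, C_2 ≅ Z^10, C_3 ≅ Z^5.

The boundary map ∂_1: C_1 → C_0 sends each edge [p,q] (with p < q) to q − p. For instance
  ∂[2,3] = [3] − [2].
As a 5×10 matrix over Z this has rank 4, with invariant factors (1,1,1,1).

The boundary map ∂_2: C_2 → C_1 sends each 2-simplex [p,q,r] to [q,r] − [p,r] + [p,q]. For instance
  ∂[1,2,4] = [2,4] − [1,4] + [1,2],
  ∂[1,2,3] = [2,3] − [1,3] + [1,2].
The 10×10 boundary matrix has rank 6 and Smith normal form diag(1,1,1,1,1,1).

Boundary ∂_3: C_3 → C_2 sends each 3-simplex σ to the alternating sum Σ_i (−1)^i (σ with its i-th vertex removed). For instance
  ∂[0,2,3,4] = [2,3,4] − [0,3,4] + [0,2,4] − [0,2,3],
  ∂[0,1,2,3] = [1,2,3] − [0,2,3] + [0,1,3] − [0,1,2].
The 10×5 boundary matrix has rank 4 and Smith normal form diag(1,1,1,1).

Now H_k = ker ∂_k / im ∂_{k+1}, so:

  H_3: rank ker ∂_3 − rank ∂_4 = (5 − 4) − 0 = 1, and there is no ∂_4, so H_3 ≅ Z.

H_3 ≅ Z.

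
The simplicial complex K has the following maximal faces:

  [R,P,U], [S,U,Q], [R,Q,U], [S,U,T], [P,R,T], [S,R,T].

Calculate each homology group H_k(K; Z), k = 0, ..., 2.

H_0 ≅ Z,  H_1 ≅ Z,  H_2 = 0.

Order the vertices as P < Q < R < S < T < U. Listing each simplex with vertices in this order, K has dimension 2 with simplices:

  0-simplices (6): P, Q, R, S, T, U
  1-simplices (12): PR, PT, PU, QR, QS, QU, RS, RT, RU, ST, SU, TU
  2-simplices (6): PRT, PRU, QRU, QSU, RST, STU

giving chain groups C_0 ≅ Z^6, C_1 ≅ Z^12, C_2 ≅ Z^6.

The boundary map ∂_1: C_1 → C_0 maps an edge to its endpoints' difference, ∂[p,q] = q − p. For instance
  ∂PT = T − P.
The 6×12 boundary matrix has rank 5 and Smith normal form diag(1,1,1,1,1).

The boundary map ∂_2: C_2 → C_1 acts by ∂[p,q,r] = [q,r] − [p,r] + [p,q]. For instance
  ∂STU = TU − SU + ST,
  ∂QRU = RU − QU + QR.
As a 12×6 matrix over Z this has rank 6, with invariant factors (1,1,1,1,1,1).

Computing H_k = (kernel of ∂_k) / (image of ∂_{k+1}):

  H_0: rank C_0 − rank ∂_1 = 6 − 5 = 1, and the invariant factors of ∂_1 are all 1, so H_0 ≅ Z.
  H_1: rank ker ∂_1 − rank ∂_2 = (12 − 5) − 6 = 1, and the invariant factors of ∂_2 are all 1, so H_1 ≅ Z.
  H_2: rank ker ∂_2 − rank ∂_3 = (6 − 6) − 0 = 0, and there is no ∂_3, so H_2 ≅ 0.

(K is a triangulation of the cylinder S^1 x I.)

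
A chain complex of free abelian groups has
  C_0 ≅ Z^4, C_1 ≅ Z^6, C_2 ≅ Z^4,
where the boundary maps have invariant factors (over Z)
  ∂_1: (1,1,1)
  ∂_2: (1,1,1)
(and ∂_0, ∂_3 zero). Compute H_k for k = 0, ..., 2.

H_0: b_0 = 4 − 0 − 3 = 1; torsion from ∂_1 factors > 1: none. So H_0 ≅ Z.
H_1: b_1 = 6 − 3 − 3 = 0; torsion from ∂_2 factors > 1: none. So H_1 ≅ 0.
H_2: b_2 = 4 − 3 − 0 = 1; torsion from ∂_3 factors > 1: none. So H_2 ≅ Z.

H_0 ≅ Z,  H_1 = 0,  H_2 ≅ Z.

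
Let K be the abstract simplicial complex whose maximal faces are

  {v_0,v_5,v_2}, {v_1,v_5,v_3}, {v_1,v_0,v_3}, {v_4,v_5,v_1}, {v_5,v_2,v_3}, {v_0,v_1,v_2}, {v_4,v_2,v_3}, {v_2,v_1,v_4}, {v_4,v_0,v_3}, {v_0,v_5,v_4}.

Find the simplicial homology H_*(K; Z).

K has 6 vertices, 15 edges, 10 triangles.
rank ∂_0 = 0, rank ∂_1 = 5 ⇒ b_0 = 6 − 0 − 5 = 1; all invariant factors of ∂_1 are 1 so no torsion. So H_0 = Z.
rank ∂_1 = 5, rank ∂_2 = 10 ⇒ b_1 = 15 − 5 − 10 = 0; ∂_2 has invariant factor(s) [2] giving torsion. So H_1 = Z_2.
rank ∂_2 = 10, rank ∂_3 = 0 ⇒ b_2 = 10 − 10 − 0 = 0. So H_2 = 0.

H_0 ≅ Z,  H_1 ≅ Z_2,  H_2 = 0.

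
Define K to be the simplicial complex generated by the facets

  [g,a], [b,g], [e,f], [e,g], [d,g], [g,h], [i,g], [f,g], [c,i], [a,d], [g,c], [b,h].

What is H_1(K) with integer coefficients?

We work with the vertex ordering a < b < c < d < e < f < g < h < i. The simplices of K, each written with vertices in increasing order, are:

  0-simplices (9): a, b, c, d, e, f, g, h, i
  1-simplices (12): ad, ag, bg, bh, cg, ci, dg, ef, eg, fg, gh, gi

so the chain groups are C_0 ≅ Z^9, C_1 ≅ Z^12.

Boundary ∂_1: C_1 → C_0 sends each edge [p,q] (with p < q) to q − p.
As a 9×12 matrix over Z this has rank 8, with invariant factors (1,1,1,1,1,1,1,1).

From H_k ≅ ker(∂_k) / im(∂_{k+1}) we obtain:

  H_1: rank ker ∂_1 − rank ∂_2 = (12 − 8) − 0 = 4, and there is no ∂_2, so H_1 ≅ Z^4.

H_1 = Z^4.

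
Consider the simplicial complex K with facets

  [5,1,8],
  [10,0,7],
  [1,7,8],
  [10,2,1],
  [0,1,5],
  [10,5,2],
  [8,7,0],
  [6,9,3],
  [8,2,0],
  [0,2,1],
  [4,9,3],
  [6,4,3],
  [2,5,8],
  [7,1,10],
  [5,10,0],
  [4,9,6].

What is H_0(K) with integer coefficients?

H_0 ≅ Z^2.

Order the vertices as 0 < 1 < 2 < 3 < 4 < 5 < 6 < 7 < 8 < 9 < 10. Listing each simplex with vertices in this order, K has dimension 2 with simplices:

  0-simplices (11): [0], [1], [2], [3], [4], [5], [6], [7], [8], [9], [10]
  1-simplices (24): (24 of them)
  2-simplices (16): [0,1,2], [0,1,5], [0,2,8], [0,5,10], [0,7,8], [0,7,10], [1,2,10], [1,5,8], [1,7,8], [1,7,10], [2,5,8], [2,5,10], [3,4,6], [3,4,9], [3,6,9], [4,6,9]

so the chain groups are C_0 ≅ Z^11, C_1 ≅ Z^24, C_2 ≅ Z^16.

Boundary ∂_1: C_1 → C_0 maps an edge to its endpoints' difference, ∂[p,q] = q − p.
As a 11×24 matrix over Z this has rank 9, with invariant factors (1,1,1,1,1,1,1,1,1).

∂_2: C_2 → C_1 acts by ∂[p,q,r] = [q,r] − [p,r] + [p,q]. For instance
  ∂[3,4,9] = [4,9] − [3,9] + [3,4],
  ∂[0,7,8] = [7,8] − [0,8] + [0,7].
The 24×16 boundary matrix has rank 15 and Smith normal form diag(1,1,1,1,1,1,1,1,1,1,1,1,1,1,2).

From H_k ≅ ker(∂_k) / im(∂_{k+1}) we obtain:

  H_0: rank C_0 − rank ∂_1 = 11 − 9 = 2, and the invariant factors of ∂_1 are all 1, so H_0 ≅ Z^2.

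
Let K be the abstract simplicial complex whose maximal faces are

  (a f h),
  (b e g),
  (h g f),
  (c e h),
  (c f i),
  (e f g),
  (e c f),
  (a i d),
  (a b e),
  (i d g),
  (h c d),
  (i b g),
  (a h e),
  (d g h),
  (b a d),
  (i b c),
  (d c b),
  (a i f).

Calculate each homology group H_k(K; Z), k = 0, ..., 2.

H_0 ≅ Z,  H_1 ≅ Z ⊕ Z/2,  H_2 = 0.

Order the vertices as a < b < c < d < e < f < g < h < i. Listing each simplex with vertices in this order, K has dimension 2 with simplices:

  0-simplices (9): a, b, c, d, e, f, g, h, i
  1-simplices (27): ab, ad, ae, af, ah, ai, bc, bd, be, bg, bi, cd, ce, cf, ch, ci, dg, dh, di, ef, eg, eh, fg, fh, fi, gh, gi
  2-simplices (18): abd, abe, adi, aeh, afh, afi, bcd, bci, beg, bgi, cdh, cef, ceh, cfi, dgh, dgi, efg, fgh

giving chain groups C_0 ≅ Z^9, C_1 ≅ Z^27, C_2 ≅ Z^18.

∂_1: C_1 → C_0 sends each edge [p,q] (with p < q) to q − p. For instance
  ∂ch = h − c.
As a 9×27 matrix over Z this has rank 8, with invariant factors (1,1,1,1,1,1,1,1).

The boundary map ∂_2: C_2 → C_1 sends each 2-simplex [p,q,r] to [q,r] − [p,r] + [p,q]. For instance
  ∂adi = di − ai + ad,
  ∂cfi = fi − ci + cf.
As a 27×18 matrix over Z this has rank 18, with invariant factors (1,1,1,1,1,1,1,1,1,1,1,1,1,1,1,1,1,2).

Computing H_k = (kernel of ∂_k) / (image of ∂_{k+1}):

  H_0: rank C_0 − rank ∂_1 = 9 − 8 = 1, and the invariant factors of ∂_1 are all 1, so H_0 = Z.
  H_1: rank ker ∂_1 − rank ∂_2 = (27 − 8) − 18 = 1, and ∂_2 has invariant factor 2 > 1, so H_1 = Z ⊕ Z/2.
  H_2: rank ker ∂_2 − rank ∂_3 = (18 − 18) − 0 = 0, and there is no ∂_3, so H_2 = 0.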